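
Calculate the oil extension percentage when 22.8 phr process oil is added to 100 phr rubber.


Oil % = oil / (100 + oil) * 100
= 22.8 / (100 + 22.8) * 100
= 22.8 / 122.8 * 100
= 18.57%

18.57%


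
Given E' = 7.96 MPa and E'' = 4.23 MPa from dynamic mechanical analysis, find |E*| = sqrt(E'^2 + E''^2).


|E*| = sqrt(E'^2 + E''^2)
= sqrt(7.96^2 + 4.23^2)
= sqrt(63.3616 + 17.8929)
= 9.014 MPa

9.014 MPa


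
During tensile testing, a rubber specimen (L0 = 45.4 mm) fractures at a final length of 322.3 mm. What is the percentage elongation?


Elongation = (Lf - L0) / L0 * 100
= (322.3 - 45.4) / 45.4 * 100
= 276.9 / 45.4 * 100
= 609.9%

609.9%


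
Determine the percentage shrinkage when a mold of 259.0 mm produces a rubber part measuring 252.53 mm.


Shrinkage = (mold - part) / mold * 100
= (259.0 - 252.53) / 259.0 * 100
= 6.47 / 259.0 * 100
= 2.5%

2.5%


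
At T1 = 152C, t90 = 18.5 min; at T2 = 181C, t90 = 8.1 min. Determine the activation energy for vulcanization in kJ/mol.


T1 = 425.15 K, T2 = 454.15 K
1/T1 - 1/T2 = 1.5020e-04
ln(t1/t2) = ln(18.5/8.1) = 0.8259
Ea = 8.314 * 0.8259 / 1.5020e-04 = 45717.7131 J/mol
Ea = 45.72 kJ/mol

45.72 kJ/mol


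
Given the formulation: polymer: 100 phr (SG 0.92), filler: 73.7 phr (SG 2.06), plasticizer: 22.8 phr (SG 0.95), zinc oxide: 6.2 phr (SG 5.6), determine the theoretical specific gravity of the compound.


Sum of weights = 202.7
Volume contributions:
  polymer: 100/0.92 = 108.6957
  filler: 73.7/2.06 = 35.7767
  plasticizer: 22.8/0.95 = 24.0000
  zinc oxide: 6.2/5.6 = 1.1071
Sum of volumes = 169.5795
SG = 202.7 / 169.5795 = 1.195

SG = 1.195


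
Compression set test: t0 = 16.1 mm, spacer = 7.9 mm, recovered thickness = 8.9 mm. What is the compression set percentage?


CS = (t0 - recovered) / (t0 - ts) * 100
= (16.1 - 8.9) / (16.1 - 7.9) * 100
= 7.2 / 8.2 * 100
= 87.8%

87.8%


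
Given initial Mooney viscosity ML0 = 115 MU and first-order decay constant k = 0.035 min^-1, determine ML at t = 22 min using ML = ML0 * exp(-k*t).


ML = ML0 * exp(-k * t)
ML = 115 * exp(-0.035 * 22)
ML = 115 * 0.4630
ML = 53.25 MU

53.25 MU


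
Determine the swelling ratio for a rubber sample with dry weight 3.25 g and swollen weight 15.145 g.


Q = W_swollen / W_dry
Q = 15.145 / 3.25
Q = 4.66

Q = 4.66


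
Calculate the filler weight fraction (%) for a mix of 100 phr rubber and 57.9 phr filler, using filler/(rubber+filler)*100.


Filler % = filler / (rubber + filler) * 100
= 57.9 / (100 + 57.9) * 100
= 57.9 / 157.9 * 100
= 36.67%

36.67%


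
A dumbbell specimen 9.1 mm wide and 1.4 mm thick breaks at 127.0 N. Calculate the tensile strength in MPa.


Area = width * thickness = 9.1 * 1.4 = 12.74 mm^2
TS = force / area = 127.0 / 12.74 = 9.97 MPa

9.97 MPa


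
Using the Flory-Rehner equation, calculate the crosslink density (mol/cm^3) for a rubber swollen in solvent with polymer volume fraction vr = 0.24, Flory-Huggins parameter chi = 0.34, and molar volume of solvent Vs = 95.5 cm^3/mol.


ln(1 - vr) = ln(1 - 0.24) = -0.2744
Numerator = -((-0.2744) + 0.24 + 0.34 * 0.24^2) = 0.0149
Denominator = 95.5 * (0.24^(1/3) - 0.24/2) = 47.8881
nu = 0.0149 / 47.8881 = 3.1016e-04 mol/cm^3

3.1016e-04 mol/cm^3


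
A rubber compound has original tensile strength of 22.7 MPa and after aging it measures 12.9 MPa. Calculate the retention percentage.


Retention = aged / original * 100
= 12.9 / 22.7 * 100
= 56.8%

56.8%


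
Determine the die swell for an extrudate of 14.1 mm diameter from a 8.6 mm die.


Die swell ratio = D_extrudate / D_die
= 14.1 / 8.6
= 1.64

Die swell = 1.64


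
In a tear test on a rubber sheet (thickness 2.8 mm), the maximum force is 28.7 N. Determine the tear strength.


Tear strength = force / thickness
= 28.7 / 2.8
= 10.25 N/mm

10.25 N/mm


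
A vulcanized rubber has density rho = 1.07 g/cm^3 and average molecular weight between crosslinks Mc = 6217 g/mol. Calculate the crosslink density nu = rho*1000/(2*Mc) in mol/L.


nu = rho * 1000 / (2 * Mc)
nu = 1.07 * 1000 / (2 * 6217)
nu = 1070.0 / 12434
nu = 0.0861 mol/L

0.0861 mol/L


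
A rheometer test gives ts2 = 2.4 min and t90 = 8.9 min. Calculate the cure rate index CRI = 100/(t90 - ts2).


CRI = 100 / (t90 - ts2)
= 100 / (8.9 - 2.4)
= 100 / 6.5
= 15.38 min^-1

15.38 min^-1


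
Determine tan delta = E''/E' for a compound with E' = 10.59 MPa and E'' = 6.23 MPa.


tan delta = E'' / E'
= 6.23 / 10.59
= 0.5883

tan delta = 0.5883


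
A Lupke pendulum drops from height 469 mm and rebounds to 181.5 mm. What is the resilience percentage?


Resilience = h_rebound / h_drop * 100
= 181.5 / 469 * 100
= 38.7%

38.7%


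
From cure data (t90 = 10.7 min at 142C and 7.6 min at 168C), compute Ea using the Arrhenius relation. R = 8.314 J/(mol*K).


T1 = 415.15 K, T2 = 441.15 K
1/T1 - 1/T2 = 1.4197e-04
ln(t1/t2) = ln(10.7/7.6) = 0.3421
Ea = 8.314 * 0.3421 / 1.4197e-04 = 20034.3544 J/mol
Ea = 20.03 kJ/mol

20.03 kJ/mol


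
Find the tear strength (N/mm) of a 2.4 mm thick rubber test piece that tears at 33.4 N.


Tear strength = force / thickness
= 33.4 / 2.4
= 13.92 N/mm

13.92 N/mm


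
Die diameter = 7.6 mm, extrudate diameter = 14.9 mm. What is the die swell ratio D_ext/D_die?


Die swell ratio = D_extrudate / D_die
= 14.9 / 7.6
= 1.961

Die swell = 1.961


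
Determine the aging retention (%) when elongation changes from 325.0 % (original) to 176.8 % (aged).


Retention = aged / original * 100
= 176.8 / 325.0 * 100
= 54.4%

54.4%


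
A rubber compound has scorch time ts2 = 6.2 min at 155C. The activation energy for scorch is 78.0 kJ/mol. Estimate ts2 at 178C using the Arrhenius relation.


Convert temperatures: T1 = 155 + 273.15 = 428.15 K, T2 = 178 + 273.15 = 451.15 K
ts2_new = 6.2 * exp(78000 / 8.314 * (1/451.15 - 1/428.15))
1/T2 - 1/T1 = -1.1907e-04
ts2_new = 2.03 min

2.03 min


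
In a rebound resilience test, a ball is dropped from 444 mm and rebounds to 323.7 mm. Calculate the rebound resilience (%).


Resilience = h_rebound / h_drop * 100
= 323.7 / 444 * 100
= 72.9%

72.9%


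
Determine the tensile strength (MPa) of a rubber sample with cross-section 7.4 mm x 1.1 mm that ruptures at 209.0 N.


Area = width * thickness = 7.4 * 1.1 = 8.14 mm^2
TS = force / area = 209.0 / 8.14 = 25.68 MPa

25.68 MPa


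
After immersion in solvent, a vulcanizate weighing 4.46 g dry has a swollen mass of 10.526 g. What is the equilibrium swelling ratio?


Q = W_swollen / W_dry
Q = 10.526 / 4.46
Q = 2.36

Q = 2.36


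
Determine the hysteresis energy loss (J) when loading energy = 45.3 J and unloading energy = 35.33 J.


Hysteresis loss = loading - unloading
= 45.3 - 35.33
= 9.97 J

9.97 J


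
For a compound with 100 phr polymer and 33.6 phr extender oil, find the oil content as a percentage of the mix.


Oil % = oil / (100 + oil) * 100
= 33.6 / (100 + 33.6) * 100
= 33.6 / 133.6 * 100
= 25.15%

25.15%


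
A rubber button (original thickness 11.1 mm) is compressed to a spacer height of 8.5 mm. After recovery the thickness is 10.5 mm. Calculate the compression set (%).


CS = (t0 - recovered) / (t0 - ts) * 100
= (11.1 - 10.5) / (11.1 - 8.5) * 100
= 0.6 / 2.6 * 100
= 23.1%

23.1%


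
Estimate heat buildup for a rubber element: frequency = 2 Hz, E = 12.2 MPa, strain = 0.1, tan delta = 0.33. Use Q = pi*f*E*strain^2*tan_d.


Q = pi * f * E * strain^2 * tan_d
= pi * 2 * 12.2 * 0.1^2 * 0.33
= pi * 2 * 12.2 * 0.0100 * 0.33
= 0.2530

Q = 0.2530


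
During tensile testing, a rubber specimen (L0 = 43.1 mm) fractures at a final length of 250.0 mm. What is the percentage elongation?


Elongation = (Lf - L0) / L0 * 100
= (250.0 - 43.1) / 43.1 * 100
= 206.9 / 43.1 * 100
= 480.0%

480.0%


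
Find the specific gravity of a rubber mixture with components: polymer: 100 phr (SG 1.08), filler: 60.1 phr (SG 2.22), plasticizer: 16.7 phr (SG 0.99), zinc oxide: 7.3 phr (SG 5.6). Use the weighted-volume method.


Sum of weights = 184.1
Volume contributions:
  polymer: 100/1.08 = 92.5926
  filler: 60.1/2.22 = 27.0721
  plasticizer: 16.7/0.99 = 16.8687
  zinc oxide: 7.3/5.6 = 1.3036
Sum of volumes = 137.8369
SG = 184.1 / 137.8369 = 1.336

SG = 1.336


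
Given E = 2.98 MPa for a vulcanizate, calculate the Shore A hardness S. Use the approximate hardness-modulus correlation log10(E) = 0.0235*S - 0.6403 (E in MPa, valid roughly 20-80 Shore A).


log10(E) = 0.0235*S - 0.6403  =>  S = (log10(E) + 0.6403) / 0.0235
log10(2.98) = 0.474216
S = (0.474216 + 0.6403) / 0.0235 = 1.114516 / 0.0235
S = 47.4

Shore A = 47.4


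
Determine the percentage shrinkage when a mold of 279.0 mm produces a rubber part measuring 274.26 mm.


Shrinkage = (mold - part) / mold * 100
= (279.0 - 274.26) / 279.0 * 100
= 4.74 / 279.0 * 100
= 1.7%

1.7%


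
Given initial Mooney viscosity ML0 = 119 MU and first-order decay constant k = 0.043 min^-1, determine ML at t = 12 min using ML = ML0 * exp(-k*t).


ML = ML0 * exp(-k * t)
ML = 119 * exp(-0.043 * 12)
ML = 119 * 0.5969
ML = 71.03 MU

71.03 MU


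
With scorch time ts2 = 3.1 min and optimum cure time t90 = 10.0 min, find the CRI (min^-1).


CRI = 100 / (t90 - ts2)
= 100 / (10.0 - 3.1)
= 100 / 6.9
= 14.49 min^-1

14.49 min^-1


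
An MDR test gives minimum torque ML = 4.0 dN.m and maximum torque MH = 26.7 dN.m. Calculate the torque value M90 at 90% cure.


M90 = ML + 0.9 * (MH - ML)
M90 = 4.0 + 0.9 * (26.7 - 4.0)
M90 = 4.0 + 0.9 * 22.7
M90 = 24.43 dN.m

24.43 dN.m


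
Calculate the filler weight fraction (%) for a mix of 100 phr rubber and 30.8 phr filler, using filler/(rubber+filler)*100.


Filler % = filler / (rubber + filler) * 100
= 30.8 / (100 + 30.8) * 100
= 30.8 / 130.8 * 100
= 23.55%

23.55%


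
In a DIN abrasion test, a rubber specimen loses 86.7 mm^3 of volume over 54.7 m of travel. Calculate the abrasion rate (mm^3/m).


Rate = volume_loss / distance
= 86.7 / 54.7
= 1.585 mm^3/m

1.585 mm^3/m


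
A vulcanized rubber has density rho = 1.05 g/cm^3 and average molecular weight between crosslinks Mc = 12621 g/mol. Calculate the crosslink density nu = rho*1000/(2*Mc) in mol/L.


nu = rho * 1000 / (2 * Mc)
nu = 1.05 * 1000 / (2 * 12621)
nu = 1050.0 / 25242
nu = 0.0416 mol/L

0.0416 mol/L


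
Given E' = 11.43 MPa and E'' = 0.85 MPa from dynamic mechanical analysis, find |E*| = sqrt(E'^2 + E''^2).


|E*| = sqrt(E'^2 + E''^2)
= sqrt(11.43^2 + 0.85^2)
= sqrt(130.6449 + 0.7225)
= 11.462 MPa

11.462 MPa


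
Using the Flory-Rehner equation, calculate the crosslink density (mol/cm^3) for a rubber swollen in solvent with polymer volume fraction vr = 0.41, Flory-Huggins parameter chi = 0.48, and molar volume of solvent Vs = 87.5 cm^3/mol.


ln(1 - vr) = ln(1 - 0.41) = -0.5276
Numerator = -((-0.5276) + 0.41 + 0.48 * 0.41^2) = 0.0369
Denominator = 87.5 * (0.41^(1/3) - 0.41/2) = 47.0659
nu = 0.0369 / 47.0659 = 7.8496e-04 mol/cm^3

7.8496e-04 mol/cm^3


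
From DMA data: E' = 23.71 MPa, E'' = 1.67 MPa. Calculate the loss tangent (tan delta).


tan delta = E'' / E'
= 1.67 / 23.71
= 0.0704

tan delta = 0.0704


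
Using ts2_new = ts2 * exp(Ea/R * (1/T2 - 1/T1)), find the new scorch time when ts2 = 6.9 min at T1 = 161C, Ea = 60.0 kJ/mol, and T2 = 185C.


Convert temperatures: T1 = 161 + 273.15 = 434.15 K, T2 = 185 + 273.15 = 458.15 K
ts2_new = 6.9 * exp(60000 / 8.314 * (1/458.15 - 1/434.15))
1/T2 - 1/T1 = -1.2066e-04
ts2_new = 2.89 min

2.89 min


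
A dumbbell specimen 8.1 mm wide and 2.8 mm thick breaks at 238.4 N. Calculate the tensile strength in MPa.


Area = width * thickness = 8.1 * 2.8 = 22.68 mm^2
TS = force / area = 238.4 / 22.68 = 10.51 MPa

10.51 MPa


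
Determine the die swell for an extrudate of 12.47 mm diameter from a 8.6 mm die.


Die swell ratio = D_extrudate / D_die
= 12.47 / 8.6
= 1.45

Die swell = 1.45


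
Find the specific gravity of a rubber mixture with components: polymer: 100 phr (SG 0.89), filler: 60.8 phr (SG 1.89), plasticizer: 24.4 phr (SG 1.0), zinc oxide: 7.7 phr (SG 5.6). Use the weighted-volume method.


Sum of weights = 192.9
Volume contributions:
  polymer: 100/0.89 = 112.3596
  filler: 60.8/1.89 = 32.1693
  plasticizer: 24.4/1.0 = 24.4000
  zinc oxide: 7.7/5.6 = 1.3750
Sum of volumes = 170.3039
SG = 192.9 / 170.3039 = 1.133

SG = 1.133


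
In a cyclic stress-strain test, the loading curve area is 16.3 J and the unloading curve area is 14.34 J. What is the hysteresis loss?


Hysteresis loss = loading - unloading
= 16.3 - 14.34
= 1.96 J

1.96 J


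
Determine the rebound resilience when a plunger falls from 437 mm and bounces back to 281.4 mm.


Resilience = h_rebound / h_drop * 100
= 281.4 / 437 * 100
= 64.4%

64.4%


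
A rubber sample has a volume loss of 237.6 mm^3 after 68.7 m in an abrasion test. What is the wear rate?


Rate = volume_loss / distance
= 237.6 / 68.7
= 3.459 mm^3/m

3.459 mm^3/m


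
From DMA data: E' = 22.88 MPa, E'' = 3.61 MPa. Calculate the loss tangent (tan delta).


tan delta = E'' / E'
= 3.61 / 22.88
= 0.1578

tan delta = 0.1578


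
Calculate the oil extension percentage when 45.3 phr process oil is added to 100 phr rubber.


Oil % = oil / (100 + oil) * 100
= 45.3 / (100 + 45.3) * 100
= 45.3 / 145.3 * 100
= 31.18%

31.18%


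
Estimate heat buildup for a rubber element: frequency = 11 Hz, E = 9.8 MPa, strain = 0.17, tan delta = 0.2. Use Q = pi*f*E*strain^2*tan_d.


Q = pi * f * E * strain^2 * tan_d
= pi * 11 * 9.8 * 0.17^2 * 0.2
= pi * 11 * 9.8 * 0.0289 * 0.2
= 1.9575

Q = 1.9575


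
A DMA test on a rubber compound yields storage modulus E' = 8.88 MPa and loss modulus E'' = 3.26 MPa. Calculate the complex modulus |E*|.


|E*| = sqrt(E'^2 + E''^2)
= sqrt(8.88^2 + 3.26^2)
= sqrt(78.8544 + 10.6276)
= 9.459 MPa

9.459 MPa


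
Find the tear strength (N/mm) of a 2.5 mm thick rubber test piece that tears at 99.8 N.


Tear strength = force / thickness
= 99.8 / 2.5
= 39.92 N/mm

39.92 N/mm


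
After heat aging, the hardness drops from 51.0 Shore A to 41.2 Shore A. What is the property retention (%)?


Retention = aged / original * 100
= 41.2 / 51.0 * 100
= 80.8%

80.8%


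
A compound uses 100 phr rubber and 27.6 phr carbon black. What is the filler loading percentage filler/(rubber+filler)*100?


Filler % = filler / (rubber + filler) * 100
= 27.6 / (100 + 27.6) * 100
= 27.6 / 127.6 * 100
= 21.63%

21.63%


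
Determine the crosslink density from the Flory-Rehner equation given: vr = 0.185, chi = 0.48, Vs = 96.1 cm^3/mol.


ln(1 - vr) = ln(1 - 0.185) = -0.2046
Numerator = -((-0.2046) + 0.185 + 0.48 * 0.185^2) = 0.0031
Denominator = 96.1 * (0.185^(1/3) - 0.185/2) = 45.8687
nu = 0.0031 / 45.8687 = 6.8438e-05 mol/cm^3

6.8438e-05 mol/cm^3


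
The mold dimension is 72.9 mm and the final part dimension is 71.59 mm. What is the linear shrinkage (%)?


Shrinkage = (mold - part) / mold * 100
= (72.9 - 71.59) / 72.9 * 100
= 1.31 / 72.9 * 100
= 1.8%

1.8%


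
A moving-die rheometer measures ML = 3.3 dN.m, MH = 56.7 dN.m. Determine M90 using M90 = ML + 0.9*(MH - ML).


M90 = ML + 0.9 * (MH - ML)
M90 = 3.3 + 0.9 * (56.7 - 3.3)
M90 = 3.3 + 0.9 * 53.4
M90 = 51.36 dN.m

51.36 dN.m


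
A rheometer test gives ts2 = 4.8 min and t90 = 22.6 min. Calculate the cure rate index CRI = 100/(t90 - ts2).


CRI = 100 / (t90 - ts2)
= 100 / (22.6 - 4.8)
= 100 / 17.8
= 5.62 min^-1

5.62 min^-1


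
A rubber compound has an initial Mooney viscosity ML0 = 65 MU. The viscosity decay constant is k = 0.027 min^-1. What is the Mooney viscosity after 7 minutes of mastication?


ML = ML0 * exp(-k * t)
ML = 65 * exp(-0.027 * 7)
ML = 65 * 0.8278
ML = 53.81 MU

53.81 MU


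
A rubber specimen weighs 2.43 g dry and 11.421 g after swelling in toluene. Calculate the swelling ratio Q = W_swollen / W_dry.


Q = W_swollen / W_dry
Q = 11.421 / 2.43
Q = 4.7

Q = 4.7


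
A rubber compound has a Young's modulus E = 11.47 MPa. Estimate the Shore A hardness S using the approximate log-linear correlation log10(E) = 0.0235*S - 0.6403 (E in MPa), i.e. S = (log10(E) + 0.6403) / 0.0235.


log10(E) = 0.0235*S - 0.6403  =>  S = (log10(E) + 0.6403) / 0.0235
log10(11.47) = 1.059563
S = (1.059563 + 0.6403) / 0.0235 = 1.699863 / 0.0235
S = 72.3

Shore A = 72.3


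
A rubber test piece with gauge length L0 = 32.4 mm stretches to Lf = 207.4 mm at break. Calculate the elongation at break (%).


Elongation = (Lf - L0) / L0 * 100
= (207.4 - 32.4) / 32.4 * 100
= 175.0 / 32.4 * 100
= 540.1%

540.1%


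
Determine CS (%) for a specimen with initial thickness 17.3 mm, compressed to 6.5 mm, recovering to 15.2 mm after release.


CS = (t0 - recovered) / (t0 - ts) * 100
= (17.3 - 15.2) / (17.3 - 6.5) * 100
= 2.1 / 10.8 * 100
= 19.4%

19.4%


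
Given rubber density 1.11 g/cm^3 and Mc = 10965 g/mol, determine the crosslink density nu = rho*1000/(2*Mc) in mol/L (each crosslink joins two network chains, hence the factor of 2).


nu = rho * 1000 / (2 * Mc)
nu = 1.11 * 1000 / (2 * 10965)
nu = 1110.0 / 21930
nu = 0.0506 mol/L

0.0506 mol/L


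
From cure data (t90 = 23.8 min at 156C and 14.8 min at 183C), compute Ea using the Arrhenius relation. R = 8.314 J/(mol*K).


T1 = 429.15 K, T2 = 456.15 K
1/T1 - 1/T2 = 1.3793e-04
ln(t1/t2) = ln(23.8/14.8) = 0.4751
Ea = 8.314 * 0.4751 / 1.3793e-04 = 28635.8483 J/mol
Ea = 28.64 kJ/mol

28.64 kJ/mol


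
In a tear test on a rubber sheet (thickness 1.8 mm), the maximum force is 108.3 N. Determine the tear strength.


Tear strength = force / thickness
= 108.3 / 1.8
= 60.17 N/mm

60.17 N/mm


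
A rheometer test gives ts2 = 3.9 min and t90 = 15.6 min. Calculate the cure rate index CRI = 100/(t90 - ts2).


CRI = 100 / (t90 - ts2)
= 100 / (15.6 - 3.9)
= 100 / 11.7
= 8.55 min^-1

8.55 min^-1


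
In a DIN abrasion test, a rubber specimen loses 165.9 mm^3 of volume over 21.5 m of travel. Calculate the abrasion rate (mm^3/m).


Rate = volume_loss / distance
= 165.9 / 21.5
= 7.716 mm^3/m

7.716 mm^3/m


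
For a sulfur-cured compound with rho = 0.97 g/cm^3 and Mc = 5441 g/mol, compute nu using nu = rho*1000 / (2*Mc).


nu = rho * 1000 / (2 * Mc)
nu = 0.97 * 1000 / (2 * 5441)
nu = 970.0 / 10882
nu = 0.0891 mol/L

0.0891 mol/L


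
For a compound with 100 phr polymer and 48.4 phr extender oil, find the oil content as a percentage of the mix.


Oil % = oil / (100 + oil) * 100
= 48.4 / (100 + 48.4) * 100
= 48.4 / 148.4 * 100
= 32.61%

32.61%


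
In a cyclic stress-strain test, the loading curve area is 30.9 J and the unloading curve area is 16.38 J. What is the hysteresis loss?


Hysteresis loss = loading - unloading
= 30.9 - 16.38
= 14.52 J

14.52 J


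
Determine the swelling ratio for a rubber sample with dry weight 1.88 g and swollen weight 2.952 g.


Q = W_swollen / W_dry
Q = 2.952 / 1.88
Q = 1.57

Q = 1.57


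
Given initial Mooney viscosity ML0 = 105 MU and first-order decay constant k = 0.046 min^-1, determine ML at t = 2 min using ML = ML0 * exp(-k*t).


ML = ML0 * exp(-k * t)
ML = 105 * exp(-0.046 * 2)
ML = 105 * 0.9121
ML = 95.77 MU

95.77 MU


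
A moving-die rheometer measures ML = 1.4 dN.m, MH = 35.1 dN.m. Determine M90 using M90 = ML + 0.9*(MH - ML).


M90 = ML + 0.9 * (MH - ML)
M90 = 1.4 + 0.9 * (35.1 - 1.4)
M90 = 1.4 + 0.9 * 33.7
M90 = 31.73 dN.m

31.73 dN.m


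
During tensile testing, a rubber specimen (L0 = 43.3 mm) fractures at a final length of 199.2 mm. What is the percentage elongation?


Elongation = (Lf - L0) / L0 * 100
= (199.2 - 43.3) / 43.3 * 100
= 155.9 / 43.3 * 100
= 360.0%

360.0%


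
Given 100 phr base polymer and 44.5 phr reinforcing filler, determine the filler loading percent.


Filler % = filler / (rubber + filler) * 100
= 44.5 / (100 + 44.5) * 100
= 44.5 / 144.5 * 100
= 30.8%

30.8%


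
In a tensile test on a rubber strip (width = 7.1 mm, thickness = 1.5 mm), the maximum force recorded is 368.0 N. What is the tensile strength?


Area = width * thickness = 7.1 * 1.5 = 10.65 mm^2
TS = force / area = 368.0 / 10.65 = 34.55 MPa

34.55 MPa


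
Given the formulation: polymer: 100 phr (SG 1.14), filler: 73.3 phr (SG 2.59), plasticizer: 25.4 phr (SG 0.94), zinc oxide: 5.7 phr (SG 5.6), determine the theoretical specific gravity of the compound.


Sum of weights = 204.4
Volume contributions:
  polymer: 100/1.14 = 87.7193
  filler: 73.3/2.59 = 28.3012
  plasticizer: 25.4/0.94 = 27.0213
  zinc oxide: 5.7/5.6 = 1.0179
Sum of volumes = 144.0596
SG = 204.4 / 144.0596 = 1.419

SG = 1.419


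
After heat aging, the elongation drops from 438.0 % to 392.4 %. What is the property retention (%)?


Retention = aged / original * 100
= 392.4 / 438.0 * 100
= 89.6%

89.6%


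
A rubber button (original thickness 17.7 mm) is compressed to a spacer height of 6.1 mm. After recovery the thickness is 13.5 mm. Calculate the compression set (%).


CS = (t0 - recovered) / (t0 - ts) * 100
= (17.7 - 13.5) / (17.7 - 6.1) * 100
= 4.2 / 11.6 * 100
= 36.2%

36.2%


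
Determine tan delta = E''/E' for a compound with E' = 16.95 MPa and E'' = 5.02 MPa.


tan delta = E'' / E'
= 5.02 / 16.95
= 0.2962

tan delta = 0.2962


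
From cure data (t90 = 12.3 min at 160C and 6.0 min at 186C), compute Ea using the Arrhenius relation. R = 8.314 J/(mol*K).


T1 = 433.15 K, T2 = 459.15 K
1/T1 - 1/T2 = 1.3073e-04
ln(t1/t2) = ln(12.3/6.0) = 0.7178
Ea = 8.314 * 0.7178 / 1.3073e-04 = 45651.7162 J/mol
Ea = 45.65 kJ/mol

45.65 kJ/mol


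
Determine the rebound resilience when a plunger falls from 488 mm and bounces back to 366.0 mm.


Resilience = h_rebound / h_drop * 100
= 366.0 / 488 * 100
= 75.0%

75.0%


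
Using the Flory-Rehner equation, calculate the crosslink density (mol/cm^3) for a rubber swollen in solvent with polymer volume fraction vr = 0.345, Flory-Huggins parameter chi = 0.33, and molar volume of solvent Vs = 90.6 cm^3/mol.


ln(1 - vr) = ln(1 - 0.345) = -0.4231
Numerator = -((-0.4231) + 0.345 + 0.33 * 0.345^2) = 0.0388
Denominator = 90.6 * (0.345^(1/3) - 0.345/2) = 47.9145
nu = 0.0388 / 47.9145 = 8.1065e-04 mol/cm^3

8.1065e-04 mol/cm^3


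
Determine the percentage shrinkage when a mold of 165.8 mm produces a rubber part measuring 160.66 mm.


Shrinkage = (mold - part) / mold * 100
= (165.8 - 160.66) / 165.8 * 100
= 5.14 / 165.8 * 100
= 3.1%

3.1%


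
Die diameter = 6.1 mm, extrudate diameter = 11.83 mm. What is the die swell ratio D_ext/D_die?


Die swell ratio = D_extrudate / D_die
= 11.83 / 6.1
= 1.939

Die swell = 1.939


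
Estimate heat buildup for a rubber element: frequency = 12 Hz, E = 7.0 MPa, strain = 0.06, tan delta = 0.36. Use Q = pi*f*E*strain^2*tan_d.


Q = pi * f * E * strain^2 * tan_d
= pi * 12 * 7.0 * 0.06^2 * 0.36
= pi * 12 * 7.0 * 0.0036 * 0.36
= 0.3420

Q = 0.3420


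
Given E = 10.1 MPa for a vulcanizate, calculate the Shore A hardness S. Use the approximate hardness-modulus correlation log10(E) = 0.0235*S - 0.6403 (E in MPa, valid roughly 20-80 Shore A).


log10(E) = 0.0235*S - 0.6403  =>  S = (log10(E) + 0.6403) / 0.0235
log10(10.1) = 1.004321
S = (1.004321 + 0.6403) / 0.0235 = 1.644621 / 0.0235
S = 70.0

Shore A = 70.0


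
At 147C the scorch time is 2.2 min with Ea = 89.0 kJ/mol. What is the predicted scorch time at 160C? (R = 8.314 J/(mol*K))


Convert temperatures: T1 = 147 + 273.15 = 420.15 K, T2 = 160 + 273.15 = 433.15 K
ts2_new = 2.2 * exp(89000 / 8.314 * (1/433.15 - 1/420.15))
1/T2 - 1/T1 = -7.1433e-05
ts2_new = 1.02 min

1.02 min


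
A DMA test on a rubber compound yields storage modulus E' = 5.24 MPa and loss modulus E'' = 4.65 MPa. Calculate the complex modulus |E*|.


|E*| = sqrt(E'^2 + E''^2)
= sqrt(5.24^2 + 4.65^2)
= sqrt(27.4576 + 21.6225)
= 7.006 MPa

7.006 MPa


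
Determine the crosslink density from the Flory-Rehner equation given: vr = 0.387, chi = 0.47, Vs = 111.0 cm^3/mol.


ln(1 - vr) = ln(1 - 0.387) = -0.4894
Numerator = -((-0.4894) + 0.387 + 0.47 * 0.387^2) = 0.0320
Denominator = 111.0 * (0.387^(1/3) - 0.387/2) = 59.4112
nu = 0.0320 / 59.4112 = 5.3860e-04 mol/cm^3

5.3860e-04 mol/cm^3


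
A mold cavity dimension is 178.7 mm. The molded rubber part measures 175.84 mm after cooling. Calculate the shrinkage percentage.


Shrinkage = (mold - part) / mold * 100
= (178.7 - 175.84) / 178.7 * 100
= 2.86 / 178.7 * 100
= 1.6%

1.6%


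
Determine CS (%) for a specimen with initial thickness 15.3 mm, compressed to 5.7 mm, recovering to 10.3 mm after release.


CS = (t0 - recovered) / (t0 - ts) * 100
= (15.3 - 10.3) / (15.3 - 5.7) * 100
= 5.0 / 9.6 * 100
= 52.1%

52.1%


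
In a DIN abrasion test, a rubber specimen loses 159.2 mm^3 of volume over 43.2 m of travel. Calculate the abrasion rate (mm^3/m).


Rate = volume_loss / distance
= 159.2 / 43.2
= 3.685 mm^3/m

3.685 mm^3/m


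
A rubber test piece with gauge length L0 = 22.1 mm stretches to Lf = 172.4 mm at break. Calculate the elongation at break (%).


Elongation = (Lf - L0) / L0 * 100
= (172.4 - 22.1) / 22.1 * 100
= 150.3 / 22.1 * 100
= 680.1%

680.1%


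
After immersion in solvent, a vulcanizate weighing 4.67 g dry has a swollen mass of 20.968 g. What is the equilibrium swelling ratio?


Q = W_swollen / W_dry
Q = 20.968 / 4.67
Q = 4.49

Q = 4.49


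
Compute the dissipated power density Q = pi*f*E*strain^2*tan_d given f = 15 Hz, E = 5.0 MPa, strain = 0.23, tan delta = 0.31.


Q = pi * f * E * strain^2 * tan_d
= pi * 15 * 5.0 * 0.23^2 * 0.31
= pi * 15 * 5.0 * 0.0529 * 0.31
= 3.8639

Q = 3.8639


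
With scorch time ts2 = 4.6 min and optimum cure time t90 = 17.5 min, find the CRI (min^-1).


CRI = 100 / (t90 - ts2)
= 100 / (17.5 - 4.6)
= 100 / 12.9
= 7.75 min^-1

7.75 min^-1


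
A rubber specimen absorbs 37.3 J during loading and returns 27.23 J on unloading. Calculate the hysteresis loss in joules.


Hysteresis loss = loading - unloading
= 37.3 - 27.23
= 10.07 J

10.07 J


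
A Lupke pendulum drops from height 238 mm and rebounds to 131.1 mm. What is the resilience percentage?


Resilience = h_rebound / h_drop * 100
= 131.1 / 238 * 100
= 55.1%

55.1%


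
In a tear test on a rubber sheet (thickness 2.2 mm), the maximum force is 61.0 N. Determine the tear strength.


Tear strength = force / thickness
= 61.0 / 2.2
= 27.73 N/mm

27.73 N/mm


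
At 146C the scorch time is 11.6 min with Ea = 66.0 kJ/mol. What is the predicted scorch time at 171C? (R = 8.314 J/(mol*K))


Convert temperatures: T1 = 146 + 273.15 = 419.15 K, T2 = 171 + 273.15 = 444.15 K
ts2_new = 11.6 * exp(66000 / 8.314 * (1/444.15 - 1/419.15))
1/T2 - 1/T1 = -1.3429e-04
ts2_new = 3.99 min

3.99 min


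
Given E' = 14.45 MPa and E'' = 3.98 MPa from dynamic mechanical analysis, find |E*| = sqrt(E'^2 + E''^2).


|E*| = sqrt(E'^2 + E''^2)
= sqrt(14.45^2 + 3.98^2)
= sqrt(208.8025 + 15.8404)
= 14.988 MPa

14.988 MPa


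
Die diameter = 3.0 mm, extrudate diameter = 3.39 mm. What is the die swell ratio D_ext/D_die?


Die swell ratio = D_extrudate / D_die
= 3.39 / 3.0
= 1.13

Die swell = 1.13


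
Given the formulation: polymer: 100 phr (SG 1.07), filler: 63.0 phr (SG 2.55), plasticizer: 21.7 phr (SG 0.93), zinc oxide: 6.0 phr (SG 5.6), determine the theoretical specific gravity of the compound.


Sum of weights = 190.7
Volume contributions:
  polymer: 100/1.07 = 93.4579
  filler: 63.0/2.55 = 24.7059
  plasticizer: 21.7/0.93 = 23.3333
  zinc oxide: 6.0/5.6 = 1.0714
Sum of volumes = 142.5686
SG = 190.7 / 142.5686 = 1.338

SG = 1.338


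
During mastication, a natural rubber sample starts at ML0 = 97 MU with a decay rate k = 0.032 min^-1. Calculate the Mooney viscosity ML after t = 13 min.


ML = ML0 * exp(-k * t)
ML = 97 * exp(-0.032 * 13)
ML = 97 * 0.6597
ML = 63.99 MU

63.99 MU


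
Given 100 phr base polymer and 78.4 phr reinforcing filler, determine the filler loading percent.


Filler % = filler / (rubber + filler) * 100
= 78.4 / (100 + 78.4) * 100
= 78.4 / 178.4 * 100
= 43.95%

43.95%


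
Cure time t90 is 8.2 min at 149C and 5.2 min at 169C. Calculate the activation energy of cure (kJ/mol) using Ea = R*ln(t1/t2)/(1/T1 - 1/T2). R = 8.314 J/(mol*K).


T1 = 422.15 K, T2 = 442.15 K
1/T1 - 1/T2 = 1.0715e-04
ln(t1/t2) = ln(8.2/5.2) = 0.4555
Ea = 8.314 * 0.4555 / 1.0715e-04 = 35341.2166 J/mol
Ea = 35.34 kJ/mol

35.34 kJ/mol


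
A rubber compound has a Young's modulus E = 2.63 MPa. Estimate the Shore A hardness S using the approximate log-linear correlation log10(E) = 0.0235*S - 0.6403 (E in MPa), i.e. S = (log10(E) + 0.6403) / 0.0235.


log10(E) = 0.0235*S - 0.6403  =>  S = (log10(E) + 0.6403) / 0.0235
log10(2.63) = 0.419956
S = (0.419956 + 0.6403) / 0.0235 = 1.060256 / 0.0235
S = 45.1

Shore A = 45.1


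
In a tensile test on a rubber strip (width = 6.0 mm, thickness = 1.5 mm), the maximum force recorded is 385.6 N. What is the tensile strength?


Area = width * thickness = 6.0 * 1.5 = 9.0 mm^2
TS = force / area = 385.6 / 9.0 = 42.84 MPa

42.84 MPa


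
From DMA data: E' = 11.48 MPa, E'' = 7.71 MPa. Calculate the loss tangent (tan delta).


tan delta = E'' / E'
= 7.71 / 11.48
= 0.6716

tan delta = 0.6716


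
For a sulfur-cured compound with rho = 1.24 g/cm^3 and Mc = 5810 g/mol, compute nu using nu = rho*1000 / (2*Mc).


nu = rho * 1000 / (2 * Mc)
nu = 1.24 * 1000 / (2 * 5810)
nu = 1240.0 / 11620
nu = 0.1067 mol/L

0.1067 mol/L


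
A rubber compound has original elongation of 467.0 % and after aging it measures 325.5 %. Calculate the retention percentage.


Retention = aged / original * 100
= 325.5 / 467.0 * 100
= 69.7%

69.7%


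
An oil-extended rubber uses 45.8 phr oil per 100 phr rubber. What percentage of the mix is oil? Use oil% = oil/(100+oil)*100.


Oil % = oil / (100 + oil) * 100
= 45.8 / (100 + 45.8) * 100
= 45.8 / 145.8 * 100
= 31.41%

31.41%


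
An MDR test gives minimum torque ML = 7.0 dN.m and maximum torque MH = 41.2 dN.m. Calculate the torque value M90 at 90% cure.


M90 = ML + 0.9 * (MH - ML)
M90 = 7.0 + 0.9 * (41.2 - 7.0)
M90 = 7.0 + 0.9 * 34.2
M90 = 37.78 dN.m

37.78 dN.m


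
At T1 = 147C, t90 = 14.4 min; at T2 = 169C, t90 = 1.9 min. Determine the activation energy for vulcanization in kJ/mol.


T1 = 420.15 K, T2 = 442.15 K
1/T1 - 1/T2 = 1.1843e-04
ln(t1/t2) = ln(14.4/1.9) = 2.0254
Ea = 8.314 * 2.0254 / 1.1843e-04 = 142189.2082 J/mol
Ea = 142.19 kJ/mol

142.19 kJ/mol


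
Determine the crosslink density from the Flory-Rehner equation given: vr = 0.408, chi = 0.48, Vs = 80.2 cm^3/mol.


ln(1 - vr) = ln(1 - 0.408) = -0.5242
Numerator = -((-0.5242) + 0.408 + 0.48 * 0.408^2) = 0.0363
Denominator = 80.2 * (0.408^(1/3) - 0.408/2) = 43.1224
nu = 0.0363 / 43.1224 = 8.4285e-04 mol/cm^3

8.4285e-04 mol/cm^3


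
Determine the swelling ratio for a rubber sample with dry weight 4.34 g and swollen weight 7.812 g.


Q = W_swollen / W_dry
Q = 7.812 / 4.34
Q = 1.8

Q = 1.8


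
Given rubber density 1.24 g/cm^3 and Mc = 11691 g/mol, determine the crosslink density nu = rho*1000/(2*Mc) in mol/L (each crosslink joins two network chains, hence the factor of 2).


nu = rho * 1000 / (2 * Mc)
nu = 1.24 * 1000 / (2 * 11691)
nu = 1240.0 / 23382
nu = 0.0530 mol/L

0.0530 mol/L


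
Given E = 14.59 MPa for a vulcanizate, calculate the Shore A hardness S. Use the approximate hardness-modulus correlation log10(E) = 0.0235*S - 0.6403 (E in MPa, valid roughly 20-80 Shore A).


log10(E) = 0.0235*S - 0.6403  =>  S = (log10(E) + 0.6403) / 0.0235
log10(14.59) = 1.164055
S = (1.164055 + 0.6403) / 0.0235 = 1.804355 / 0.0235
S = 76.8

Shore A = 76.8


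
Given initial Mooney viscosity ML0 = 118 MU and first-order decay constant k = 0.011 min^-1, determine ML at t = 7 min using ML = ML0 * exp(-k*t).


ML = ML0 * exp(-k * t)
ML = 118 * exp(-0.011 * 7)
ML = 118 * 0.9259
ML = 109.26 MU

109.26 MU


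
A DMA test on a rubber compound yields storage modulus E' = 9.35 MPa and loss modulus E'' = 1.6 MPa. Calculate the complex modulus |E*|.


|E*| = sqrt(E'^2 + E''^2)
= sqrt(9.35^2 + 1.6^2)
= sqrt(87.4225 + 2.5600)
= 9.486 MPa

9.486 MPa


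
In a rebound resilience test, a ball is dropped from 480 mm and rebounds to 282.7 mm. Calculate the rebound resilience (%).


Resilience = h_rebound / h_drop * 100
= 282.7 / 480 * 100
= 58.9%

58.9%


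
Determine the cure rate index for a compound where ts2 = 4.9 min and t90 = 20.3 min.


CRI = 100 / (t90 - ts2)
= 100 / (20.3 - 4.9)
= 100 / 15.4
= 6.49 min^-1

6.49 min^-1


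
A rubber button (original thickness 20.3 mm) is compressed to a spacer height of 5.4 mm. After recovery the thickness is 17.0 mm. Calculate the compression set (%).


CS = (t0 - recovered) / (t0 - ts) * 100
= (20.3 - 17.0) / (20.3 - 5.4) * 100
= 3.3 / 14.9 * 100
= 22.1%

22.1%


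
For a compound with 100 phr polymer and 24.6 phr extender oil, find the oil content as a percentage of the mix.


Oil % = oil / (100 + oil) * 100
= 24.6 / (100 + 24.6) * 100
= 24.6 / 124.6 * 100
= 19.74%

19.74%


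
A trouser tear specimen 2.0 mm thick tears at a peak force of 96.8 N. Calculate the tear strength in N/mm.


Tear strength = force / thickness
= 96.8 / 2.0
= 48.4 N/mm

48.4 N/mm


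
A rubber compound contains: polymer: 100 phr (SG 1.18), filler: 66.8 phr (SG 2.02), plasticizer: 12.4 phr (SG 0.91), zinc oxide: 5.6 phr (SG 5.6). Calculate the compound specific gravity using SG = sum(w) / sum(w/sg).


Sum of weights = 184.8
Volume contributions:
  polymer: 100/1.18 = 84.7458
  filler: 66.8/2.02 = 33.0693
  plasticizer: 12.4/0.91 = 13.6264
  zinc oxide: 5.6/5.6 = 1.0000
Sum of volumes = 132.4414
SG = 184.8 / 132.4414 = 1.395

SG = 1.395


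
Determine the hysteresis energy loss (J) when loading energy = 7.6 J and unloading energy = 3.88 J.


Hysteresis loss = loading - unloading
= 7.6 - 3.88
= 3.72 J

3.72 J


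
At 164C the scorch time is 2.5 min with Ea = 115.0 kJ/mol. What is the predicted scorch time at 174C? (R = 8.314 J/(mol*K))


Convert temperatures: T1 = 164 + 273.15 = 437.15 K, T2 = 174 + 273.15 = 447.15 K
ts2_new = 2.5 * exp(115000 / 8.314 * (1/447.15 - 1/437.15))
1/T2 - 1/T1 = -5.1158e-05
ts2_new = 1.23 min

1.23 min


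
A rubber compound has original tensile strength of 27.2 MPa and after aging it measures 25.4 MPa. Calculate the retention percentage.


Retention = aged / original * 100
= 25.4 / 27.2 * 100
= 93.4%

93.4%


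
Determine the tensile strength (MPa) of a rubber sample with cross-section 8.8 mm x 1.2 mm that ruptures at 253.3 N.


Area = width * thickness = 8.8 * 1.2 = 10.56 mm^2
TS = force / area = 253.3 / 10.56 = 23.99 MPa

23.99 MPa


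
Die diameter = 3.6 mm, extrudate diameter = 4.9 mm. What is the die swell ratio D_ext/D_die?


Die swell ratio = D_extrudate / D_die
= 4.9 / 3.6
= 1.361

Die swell = 1.361


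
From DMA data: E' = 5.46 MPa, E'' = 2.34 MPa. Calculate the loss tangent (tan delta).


tan delta = E'' / E'
= 2.34 / 5.46
= 0.4286

tan delta = 0.4286


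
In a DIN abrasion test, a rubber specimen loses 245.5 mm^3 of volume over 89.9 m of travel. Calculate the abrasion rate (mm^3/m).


Rate = volume_loss / distance
= 245.5 / 89.9
= 2.731 mm^3/m

2.731 mm^3/m


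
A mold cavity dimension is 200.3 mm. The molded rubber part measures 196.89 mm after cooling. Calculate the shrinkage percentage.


Shrinkage = (mold - part) / mold * 100
= (200.3 - 196.89) / 200.3 * 100
= 3.41 / 200.3 * 100
= 1.7%

1.7%


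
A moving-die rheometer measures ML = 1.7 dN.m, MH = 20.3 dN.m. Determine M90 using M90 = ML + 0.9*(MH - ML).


M90 = ML + 0.9 * (MH - ML)
M90 = 1.7 + 0.9 * (20.3 - 1.7)
M90 = 1.7 + 0.9 * 18.6
M90 = 18.44 dN.m

18.44 dN.m


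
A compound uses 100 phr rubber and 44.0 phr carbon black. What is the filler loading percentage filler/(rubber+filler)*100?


Filler % = filler / (rubber + filler) * 100
= 44.0 / (100 + 44.0) * 100
= 44.0 / 144.0 * 100
= 30.56%

30.56%


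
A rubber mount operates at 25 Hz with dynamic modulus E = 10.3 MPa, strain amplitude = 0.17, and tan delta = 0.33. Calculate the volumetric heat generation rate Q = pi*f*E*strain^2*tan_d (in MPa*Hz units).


Q = pi * f * E * strain^2 * tan_d
= pi * 25 * 10.3 * 0.17^2 * 0.33
= pi * 25 * 10.3 * 0.0289 * 0.33
= 7.7151

Q = 7.7151


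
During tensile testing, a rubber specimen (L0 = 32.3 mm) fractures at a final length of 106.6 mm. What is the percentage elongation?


Elongation = (Lf - L0) / L0 * 100
= (106.6 - 32.3) / 32.3 * 100
= 74.3 / 32.3 * 100
= 230.0%

230.0%


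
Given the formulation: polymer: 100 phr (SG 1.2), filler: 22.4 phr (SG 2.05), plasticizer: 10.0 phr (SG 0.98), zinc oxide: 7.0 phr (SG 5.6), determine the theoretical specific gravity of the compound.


Sum of weights = 139.4
Volume contributions:
  polymer: 100/1.2 = 83.3333
  filler: 22.4/2.05 = 10.9268
  plasticizer: 10.0/0.98 = 10.2041
  zinc oxide: 7.0/5.6 = 1.2500
Sum of volumes = 105.7142
SG = 139.4 / 105.7142 = 1.319

SG = 1.319


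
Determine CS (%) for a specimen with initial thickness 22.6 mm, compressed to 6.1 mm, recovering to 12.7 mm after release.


CS = (t0 - recovered) / (t0 - ts) * 100
= (22.6 - 12.7) / (22.6 - 6.1) * 100
= 9.9 / 16.5 * 100
= 60.0%

60.0%


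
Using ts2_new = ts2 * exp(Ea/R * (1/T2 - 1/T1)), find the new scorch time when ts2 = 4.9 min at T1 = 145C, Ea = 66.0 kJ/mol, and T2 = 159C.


Convert temperatures: T1 = 145 + 273.15 = 418.15 K, T2 = 159 + 273.15 = 432.15 K
ts2_new = 4.9 * exp(66000 / 8.314 * (1/432.15 - 1/418.15))
1/T2 - 1/T1 = -7.7475e-05
ts2_new = 2.65 min

2.65 min


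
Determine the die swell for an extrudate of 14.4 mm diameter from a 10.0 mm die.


Die swell ratio = D_extrudate / D_die
= 14.4 / 10.0
= 1.44

Die swell = 1.44


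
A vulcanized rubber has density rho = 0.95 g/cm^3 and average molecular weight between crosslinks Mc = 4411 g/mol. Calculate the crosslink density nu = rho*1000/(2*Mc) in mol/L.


nu = rho * 1000 / (2 * Mc)
nu = 0.95 * 1000 / (2 * 4411)
nu = 950.0 / 8822
nu = 0.1077 mol/L

0.1077 mol/L


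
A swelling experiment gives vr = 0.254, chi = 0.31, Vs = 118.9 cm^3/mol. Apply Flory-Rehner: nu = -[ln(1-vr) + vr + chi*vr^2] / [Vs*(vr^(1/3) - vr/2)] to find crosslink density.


ln(1 - vr) = ln(1 - 0.254) = -0.2930
Numerator = -((-0.2930) + 0.254 + 0.31 * 0.254^2) = 0.0190
Denominator = 118.9 * (0.254^(1/3) - 0.254/2) = 60.1994
nu = 0.0190 / 60.1994 = 3.1611e-04 mol/cm^3

3.1611e-04 mol/cm^3


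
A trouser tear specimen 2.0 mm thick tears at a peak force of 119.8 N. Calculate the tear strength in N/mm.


Tear strength = force / thickness
= 119.8 / 2.0
= 59.9 N/mm

59.9 N/mm


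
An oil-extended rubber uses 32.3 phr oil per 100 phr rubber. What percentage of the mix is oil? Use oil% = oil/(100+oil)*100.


Oil % = oil / (100 + oil) * 100
= 32.3 / (100 + 32.3) * 100
= 32.3 / 132.3 * 100
= 24.41%

24.41%


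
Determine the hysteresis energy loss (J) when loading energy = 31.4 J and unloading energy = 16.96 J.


Hysteresis loss = loading - unloading
= 31.4 - 16.96
= 14.44 J

14.44 J


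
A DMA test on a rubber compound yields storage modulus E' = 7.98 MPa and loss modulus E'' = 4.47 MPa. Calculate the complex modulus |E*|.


|E*| = sqrt(E'^2 + E''^2)
= sqrt(7.98^2 + 4.47^2)
= sqrt(63.6804 + 19.9809)
= 9.147 MPa

9.147 MPa


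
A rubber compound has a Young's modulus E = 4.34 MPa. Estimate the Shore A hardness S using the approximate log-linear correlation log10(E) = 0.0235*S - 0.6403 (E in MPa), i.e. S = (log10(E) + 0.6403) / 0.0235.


log10(E) = 0.0235*S - 0.6403  =>  S = (log10(E) + 0.6403) / 0.0235
log10(4.34) = 0.637490
S = (0.637490 + 0.6403) / 0.0235 = 1.277790 / 0.0235
S = 54.4

Shore A = 54.4


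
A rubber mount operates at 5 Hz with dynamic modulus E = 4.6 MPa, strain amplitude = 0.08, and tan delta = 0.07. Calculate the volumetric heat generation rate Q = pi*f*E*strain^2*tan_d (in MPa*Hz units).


Q = pi * f * E * strain^2 * tan_d
= pi * 5 * 4.6 * 0.08^2 * 0.07
= pi * 5 * 4.6 * 0.0064 * 0.07
= 0.0324

Q = 0.0324
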